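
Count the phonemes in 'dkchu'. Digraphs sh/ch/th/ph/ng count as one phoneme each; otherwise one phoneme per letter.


Parsing 'dkchu' greedily, digraphs first:
  'd' -> consonant phoneme (phonemes so far: 1)
  'k' -> consonant phoneme (phonemes so far: 2)
  'ch' -> digraph (1 consonant phoneme) (phonemes so far: 3)
  'u' -> vowel phoneme (phonemes so far: 4)
Total phonemes: 4

4


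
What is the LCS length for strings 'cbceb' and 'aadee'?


DP table for LCS of 'cbceb' and 'aadee':
       a  a  d  e  e
    0  0  0  0  0  0
  c 0  0  0  0  0  0
  b 0  0  0  0  0  0
  c 0  0  0  0  0  0
  e 0  0  0  0  1  1
  b 0  0  0  0  1  1
LCS: 'e'
LCS length = 1

1


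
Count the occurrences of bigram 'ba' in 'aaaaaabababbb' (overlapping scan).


Scanning 'aaaaaabababbb' for bigram 'ba':
  Position 0: 'aa' -> no
  Position 1: 'aa' -> no
  Position 2: 'aa' -> no
  Position 3: 'aa' -> no
  Position 4: 'aa' -> no
  Position 5: 'ab' -> no
  Position 6: 'ba' -> MATCH
  Position 7: 'ab' -> no
  Position 8: 'ba' -> MATCH
  Position 9: 'ab' -> no
  Position 10: 'bb' -> no
  Position 11: 'bb' -> no
Total matches: 2

2


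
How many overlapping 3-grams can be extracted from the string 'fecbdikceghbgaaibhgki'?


String 'fecbdikceghbgaaibhgki' has length L = 21.
Number of overlapping n-grams = L - n + 1
Substituting: 21 - 3 + 1 = 19

19


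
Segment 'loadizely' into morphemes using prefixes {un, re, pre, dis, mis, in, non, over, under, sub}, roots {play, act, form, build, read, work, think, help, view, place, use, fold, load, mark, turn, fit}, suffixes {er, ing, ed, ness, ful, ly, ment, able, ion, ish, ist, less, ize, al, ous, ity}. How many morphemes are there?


Segmenting 'loadizely' against the inventory:
  'load' -> root (morpheme 1)
  'ize' -> suffix (morpheme 2)
  'ly' -> suffix (morpheme 3)
Total morphemes: 3

3


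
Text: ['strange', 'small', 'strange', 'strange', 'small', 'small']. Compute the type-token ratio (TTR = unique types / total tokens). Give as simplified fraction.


Tokens: 6
Unique types: ('small', 'strange') = 2
TTR = 2/6
Simplify: divide both by 2 -> 1/3
TTR = 1/3

1/3


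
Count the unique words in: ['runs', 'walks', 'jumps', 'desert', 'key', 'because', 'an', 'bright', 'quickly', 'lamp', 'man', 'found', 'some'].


Listing all tokens and tracking unique types:
  Token 1: 'runs' -> NEW (unique so far: 1)
  Token 2: 'walks' -> NEW (unique so far: 2)
  Token 3: 'jumps' -> NEW (unique so far: 3)
  Token 4: 'desert' -> NEW (unique so far: 4)
  Token 5: 'key' -> NEW (unique so far: 5)
  Token 6: 'because' -> NEW (unique so far: 6)
  Token 7: 'an' -> NEW (unique so far: 7)
  Token 8: 'bright' -> NEW (unique so far: 8)
  Token 9: 'quickly' -> NEW (unique so far: 9)
  Token 10: 'lamp' -> NEW (unique so far: 10)
  Token 11: 'man' -> NEW (unique so far: 11)
  Token 12: 'found' -> NEW (unique so far: 12)
  Token 13: 'some' -> NEW (unique so far: 13)
Unique types: ('an', 'because', 'bright', 'desert', 'found', 'jumps', 'key', 'lamp', 'man', 'quickly', 'runs', 'some', 'walks')
Vocabulary size: 13

13


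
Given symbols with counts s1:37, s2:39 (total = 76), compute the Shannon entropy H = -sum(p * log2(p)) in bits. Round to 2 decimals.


Computing entropy H = -sum(p_i * log2(p_i)):
  s1: p = 37/76 = 0.4868, -p*log2(p) = 0.5056
  s2: p = 39/76 = 0.5132, -p*log2(p) = 0.4939
H = sum of terms = 0.9995
Rounded to 2 decimals: 1.00

1.00


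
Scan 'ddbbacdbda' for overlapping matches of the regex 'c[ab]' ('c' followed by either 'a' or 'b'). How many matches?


Pattern: c[ab] means 'c' followed by either 'a' or 'b'.
Scanning 'ddbbacdbda' position-by-position:
  Pos 0: window 'dd' -> no
  Pos 1: window 'db' -> no
  Pos 2: window 'bb' -> no
  Pos 3: window 'ba' -> no
  Pos 4: window 'ac' -> no
  Pos 5: window 'cd' -> no
  Pos 6: window 'db' -> no
  Pos 7: window 'bd' -> no
  Pos 8: window 'da' -> no
  Pos 9: window 'a' -> no
Total matches: 0

0


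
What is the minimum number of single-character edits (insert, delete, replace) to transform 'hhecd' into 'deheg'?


Building DP table for s1='hhecd' (len 5) and s2='deheg' (len 5):
       d  e  h  e  g
    0  1  2  3  4  5
  h 1  1  2  2  3  4
  h 2  2  2  2  3  4
  e 3  3  2  3  2  3
  c 4  4  3  3  3  3
  d 5  4  4  4  4  4
Edit distance = dp[5][5] = 4

4


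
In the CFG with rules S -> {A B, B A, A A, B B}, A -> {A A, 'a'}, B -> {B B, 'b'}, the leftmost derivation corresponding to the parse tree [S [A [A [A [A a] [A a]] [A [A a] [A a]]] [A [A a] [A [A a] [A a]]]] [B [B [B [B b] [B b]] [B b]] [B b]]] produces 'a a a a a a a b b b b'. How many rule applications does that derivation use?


Every bracketed nonterminal node [X ...] in the tree is produced by exactly one rule application.
Reading the tree off as a leftmost derivation:
  Step 1: S  =>  A B   (applied S -> A B)
  Step 2: A B  =>  A A B   (applied A -> A A)
  Step 3: A A B  =>  A A A B   (applied A -> A A)
  Step 4: A A A B  =>  A A A A B   (applied A -> A A)
  Step 5: A A A A B  =>  a A A A B   (applied A -> a)
  Step 6: a A A A B  =>  a a A A B   (applied A -> a)
  Step 7: a a A A B  =>  a a A A A B   (applied A -> A A)
  Step 8: a a A A A B  =>  a a a A A B   (applied A -> a)
  Step 9: a a a A A B  =>  a a a a A B   (applied A -> a)
  Step 10: a a a a A B  =>  a a a a A A B   (applied A -> A A)
  Step 11: a a a a A A B  =>  a a a a a A B   (applied A -> a)
  Step 12: a a a a a A B  =>  a a a a a A A B   (applied A -> A A)
  Step 13: a a a a a A A B  =>  a a a a a a A B   (applied A -> a)
  Step 14: a a a a a a A B  =>  a a a a a a a B   (applied A -> a)
  Step 15: a a a a a a a B  =>  a a a a a a a B B   (applied B -> B B)
  Step 16: a a a a a a a B B  =>  a a a a a a a B B B   (applied B -> B B)
  Step 17: a a a a a a a B B B  =>  a a a a a a a B B B B   (applied B -> B B)
  Step 18: a a a a a a a B B B B  =>  a a a a a a a b B B B   (applied B -> b)
  Step 19: a a a a a a a b B B B  =>  a a a a a a a b b B B   (applied B -> b)
  Step 20: a a a a a a a b b B B  =>  a a a a a a a b b b B   (applied B -> b)
  Step 21: a a a a a a a b b b B  =>  a a a a a a a b b b b   (applied B -> b)
Final yield: a a a a a a a b b b b
Total rewrite steps: 21

21


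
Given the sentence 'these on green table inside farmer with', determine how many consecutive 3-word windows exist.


Word trigrams from [7] words:
  Trigram 1: (these on green)
  Trigram 2: (on green table)
  Trigram 3: (green table inside)
  Trigram 4: (table inside farmer)
  Trigram 5: (inside farmer with)
Total word trigrams: 7 - 2 = 5

5


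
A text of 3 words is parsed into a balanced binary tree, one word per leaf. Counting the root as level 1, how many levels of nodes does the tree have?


In a balanced binary tree with n leaves the deepest leaf is ceil(log2(n)) edges below the root,
so counting node levels inclusive of root and leaves gives ceil(log2(n)) + 1 levels.
log2(3) = 1.5850
ceil(1.5850) = 2
levels = 2 + 1 = 3

3


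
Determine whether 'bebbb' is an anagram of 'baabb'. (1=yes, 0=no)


Sort characters of 'bebbb': 'bbbbe'
Sort characters of 'baabb': 'aabbb'
Sorted forms differ -> they are NOT anagrams
Result: 0

0


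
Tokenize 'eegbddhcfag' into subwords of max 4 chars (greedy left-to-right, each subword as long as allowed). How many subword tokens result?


'eegbddhcfag' has 11 characters.
Chunking with max size 4:
  Chunk 1: 'eegb' (positions 0-3)
  Chunk 2: 'ddhc' (positions 4-7)
  Chunk 3: 'fag' (positions 8-10)
Total chunks: ceil(11 / 4) = 3

3


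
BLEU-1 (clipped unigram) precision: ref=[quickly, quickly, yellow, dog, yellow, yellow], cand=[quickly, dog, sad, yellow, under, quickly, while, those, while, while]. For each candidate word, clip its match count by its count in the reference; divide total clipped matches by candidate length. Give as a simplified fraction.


Reference word counts: {'dog': 1, 'quickly': 2, 'yellow': 3}
Checking each candidate word (with clipping):
  'quickly' -> in reference (ref count 2, used 1/2) -> match (matches: 1)
  'dog' -> in reference (ref count 1, used 1/1) -> match (matches: 2)
  'sad' -> not in reference -> no match (matches: 2)
  'yellow' -> in reference (ref count 3, used 1/3) -> match (matches: 3)
  'under' -> not in reference -> no match (matches: 3)
  'quickly' -> in reference (ref count 2, used 2/2) -> match (matches: 4)
  'while' -> not in reference -> no match (matches: 4)
  'those' -> not in reference -> no match (matches: 4)
  'while' -> not in reference -> no match (matches: 4)
  'while' -> not in reference -> no match (matches: 4)
Clipped matches: 4, Candidate length: 10
Precision = 4/10 = 2/5

2/5


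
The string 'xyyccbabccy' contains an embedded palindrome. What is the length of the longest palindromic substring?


Scanning 'xyyccbabccy' for palindromic substrings.
Substring at positions 2-10: 'yccbabccy'.
Check: reverse('yccbabccy') = 'yccbabccy' -> palindrome confirmed.
Neighbouring characters ('y' / '-') break symmetry, so it cannot extend further.
No longer palindromic substring exists; longest length = 9

9


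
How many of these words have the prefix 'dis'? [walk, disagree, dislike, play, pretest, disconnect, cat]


Checking each word for prefix 'dis':
  'walk' -> no (count: 0)
  'disagree' -> YES, starts with 'dis' (count: 1)
  'dislike' -> YES, starts with 'dis' (count: 2)
  'play' -> no (count: 2)
  'pretest' -> no (count: 2)
  'disconnect' -> YES, starts with 'dis' (count: 3)
  'cat' -> no (count: 3)
Total with prefix 'dis': 3

3


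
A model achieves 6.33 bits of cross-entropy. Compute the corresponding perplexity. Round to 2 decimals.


Perplexity formula: PP = 2^H
H = 6.33
PP = 2^6.33
Decompose: 2^6.33 = 2^6 * 2^0.33
2^6 = 64, 2^0.33 ~ 1.2570134
PP ~ 64 * 1.2570134 = 80.4488576
Rounded to 2 decimals: 80.45

80.45


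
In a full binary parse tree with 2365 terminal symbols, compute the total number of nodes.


Leaf nodes (terminals): 2365
Internal nodes = n - 1 = 2365 - 1 = 2364
Total = leaves + internal = 2365 + 2364 = 4729

4729


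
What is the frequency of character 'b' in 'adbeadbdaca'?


Scanning 'adbeadbdaca' for 'b':
  Position 2: 'b' -> MATCH (count: 1)
  Position 6: 'b' -> MATCH (count: 2)
Total occurrences of 'b': 2

2


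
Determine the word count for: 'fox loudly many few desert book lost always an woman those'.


Counting words by splitting on spaces:
  Word 1: 'fox'
  Word 2: 'loudly'
  Word 3: 'many'
  Word 4: 'few'
  Word 5: 'desert'
  Word 6: 'book'
  Word 7: 'lost'
  Word 8: 'always'
  Word 9: 'an'
  Word 10: 'woman'
  Word 11: 'those'
Total words: 11

11


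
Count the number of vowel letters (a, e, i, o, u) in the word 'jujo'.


Scanning each character of 'jujo':
  Position 1: 'j' -> consonant (running count: 0)
  Position 2: 'u' -> vowel (running count: 1)
  Position 3: 'j' -> consonant (running count: 1)
  Position 4: 'o' -> vowel (running count: 2)
Total vowels: 2

2


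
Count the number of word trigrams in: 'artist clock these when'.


Word trigrams from [4] words:
  Trigram 1: (artist clock these)
  Trigram 2: (clock these when)
Total word trigrams: 4 - 2 = 2

2


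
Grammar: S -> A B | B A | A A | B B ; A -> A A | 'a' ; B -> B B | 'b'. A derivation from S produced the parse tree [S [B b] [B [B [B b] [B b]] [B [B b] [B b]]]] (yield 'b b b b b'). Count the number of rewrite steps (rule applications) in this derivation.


Every bracketed nonterminal node [X ...] in the tree is produced by exactly one rule application.
Reading the tree off as a leftmost derivation:
  Step 1: S  =>  B B   (applied S -> B B)
  Step 2: B B  =>  b B   (applied B -> b)
  Step 3: b B  =>  b B B   (applied B -> B B)
  Step 4: b B B  =>  b B B B   (applied B -> B B)
  Step 5: b B B B  =>  b b B B   (applied B -> b)
  Step 6: b b B B  =>  b b b B   (applied B -> b)
  Step 7: b b b B  =>  b b b B B   (applied B -> B B)
  Step 8: b b b B B  =>  b b b b B   (applied B -> b)
  Step 9: b b b b B  =>  b b b b b   (applied B -> b)
Final yield: b b b b b
Total rewrite steps: 9

9


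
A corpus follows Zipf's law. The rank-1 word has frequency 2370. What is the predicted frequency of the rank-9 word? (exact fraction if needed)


Zipf's law: freq(rank) = f1 / rank
f1 = 2370, rank = 9
freq = 2370 / 9
GCD(2370, 9) = 3
Simplified: 790/3

790/3


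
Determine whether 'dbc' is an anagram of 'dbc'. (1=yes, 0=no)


Sort characters of 'dbc': 'bcd'
Sort characters of 'dbc': 'bcd'
Sorted forms match -> they ARE anagrams
Result: 1

1


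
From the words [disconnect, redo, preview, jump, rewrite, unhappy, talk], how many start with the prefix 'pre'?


Checking each word for prefix 'pre':
  'disconnect' -> no (count: 0)
  'redo' -> no (count: 0)
  'preview' -> YES, starts with 'pre' (count: 1)
  'jump' -> no (count: 1)
  'rewrite' -> no (count: 1)
  'unhappy' -> no (count: 1)
  'talk' -> no (count: 1)
Total with prefix 'pre': 1

1


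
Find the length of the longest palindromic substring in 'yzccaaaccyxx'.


Scanning 'yzccaaaccyxx' for palindromic substrings.
Substring at positions 2-8: 'ccaaacc'.
Check: reverse('ccaaacc') = 'ccaaacc' -> palindrome confirmed.
Neighbouring characters ('z' / 'y') break symmetry, so it cannot extend further.
No longer palindromic substring exists; longest length = 7

7


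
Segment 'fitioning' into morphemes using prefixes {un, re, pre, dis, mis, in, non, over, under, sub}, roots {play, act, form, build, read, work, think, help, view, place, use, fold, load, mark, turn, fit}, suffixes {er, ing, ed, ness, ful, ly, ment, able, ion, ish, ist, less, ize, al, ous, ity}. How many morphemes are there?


Segmenting 'fitioning' against the inventory:
  'fit' -> root (morpheme 1)
  'ion' -> suffix (morpheme 2)
  'ing' -> suffix (morpheme 3)
Total morphemes: 3

3


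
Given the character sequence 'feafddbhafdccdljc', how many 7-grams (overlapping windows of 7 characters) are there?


String 'feafddbhafdccdljc' has length L = 17.
Number of overlapping n-grams = L - n + 1
Substituting: 17 - 7 + 1 = 11

11


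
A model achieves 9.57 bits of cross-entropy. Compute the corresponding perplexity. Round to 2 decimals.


Perplexity formula: PP = 2^H
H = 9.57
PP = 2^9.57
Decompose: 2^9.57 = 2^9 * 2^0.57
2^9 = 512, 2^0.57 ~ 1.4845236
PP ~ 512 * 1.4845236 = 760.0760832
Rounded to 2 decimals: 760.08

760.08


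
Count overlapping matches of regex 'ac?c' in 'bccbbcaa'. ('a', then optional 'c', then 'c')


Pattern: ac?c means 'a', then optional 'c', then 'c'.
Scanning 'bccbbcaa' position-by-position:
  Pos 0: window 'bcc' -> no
  Pos 1: window 'ccb' -> no
  Pos 2: window 'cbb' -> no
  Pos 3: window 'bbc' -> no
  Pos 4: window 'bca' -> no
  Pos 5: window 'caa' -> no
  Pos 6: window 'aa' -> no
  Pos 7: window 'a' -> no
Total matches: 0

0


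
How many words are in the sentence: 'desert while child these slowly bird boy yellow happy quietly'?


Counting words by splitting on spaces:
  Word 1: 'desert'
  Word 2: 'while'
  Word 3: 'child'
  Word 4: 'these'
  Word 5: 'slowly'
  Word 6: 'bird'
  Word 7: 'boy'
  Word 8: 'yellow'
  Word 9: 'happy'
  Word 10: 'quietly'
Total words: 10

10


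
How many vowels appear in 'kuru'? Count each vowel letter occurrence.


Scanning each character of 'kuru':
  Position 1: 'k' -> consonant (running count: 0)
  Position 2: 'u' -> vowel (running count: 1)
  Position 3: 'r' -> consonant (running count: 1)
  Position 4: 'u' -> vowel (running count: 2)
Total vowels: 2

2


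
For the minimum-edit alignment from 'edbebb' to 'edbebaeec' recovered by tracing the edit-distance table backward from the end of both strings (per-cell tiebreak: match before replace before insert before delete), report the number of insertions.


Edit distance = 4. Backtracking from cell (6, 9) with preference match > replace > insert > delete,
then listing the resulting alignment 'edbebb' -> 'edbebaeec' left to right:
  Step 1: keep 'e'
  Step 2: keep 'd'
  Step 3: keep 'b'
  Step 4: keep 'e'
  Step 5: keep 'b'
  Step 6: insert 'a' [insertion #1]
  Step 7: insert 'e' [insertion #2]
  Step 8: insert 'e' [insertion #3]
  Step 9: replace b->c
Total insertions: 3

3


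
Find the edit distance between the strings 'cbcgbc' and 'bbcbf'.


Building DP table for s1='cbcgbc' (len 6) and s2='bbcbf' (len 5):
       b  b  c  b  f
    0  1  2  3  4  5
  c 1  1  2  2  3  4
  b 2  1  1  2  2  3
  c 3  2  2  1  2  3
  g 4  3  3  2  2  3
  b 5  4  3  3  2  3
  c 6  5  4  3  3  3
Edit distance = dp[6][5] = 3

3


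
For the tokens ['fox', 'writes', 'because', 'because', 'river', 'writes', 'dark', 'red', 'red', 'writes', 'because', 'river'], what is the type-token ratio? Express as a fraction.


Tokens: 12
Unique types: ('because', 'dark', 'fox', 'red', 'river', 'writes') = 6
TTR = 6/12
Simplify: divide both by 6 -> 1/2
TTR = 1/2

1/2


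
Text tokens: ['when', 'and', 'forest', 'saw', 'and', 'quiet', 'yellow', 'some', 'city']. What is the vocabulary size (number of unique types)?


Listing all tokens and tracking unique types:
  Token 1: 'when' -> NEW (unique so far: 1)
  Token 2: 'and' -> NEW (unique so far: 2)
  Token 3: 'forest' -> NEW (unique so far: 3)
  Token 4: 'saw' -> NEW (unique so far: 4)
  Token 5: 'and' -> duplicate (unique so far: 4)
  Token 6: 'quiet' -> NEW (unique so far: 5)
  Token 7: 'yellow' -> NEW (unique so far: 6)
  Token 8: 'some' -> NEW (unique so far: 7)
  Token 9: 'city' -> NEW (unique so far: 8)
Unique types: ('and', 'city', 'forest', 'quiet', 'saw', 'some', 'when', 'yellow')
Vocabulary size: 8

8


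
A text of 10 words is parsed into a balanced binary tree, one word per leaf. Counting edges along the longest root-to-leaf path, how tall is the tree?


In a balanced binary tree with n leaves the deepest leaf is ceil(log2(n)) edges below the root.
log2(10) = 3.3219
ceil(3.3219) = 4
height (edges) = 4

4


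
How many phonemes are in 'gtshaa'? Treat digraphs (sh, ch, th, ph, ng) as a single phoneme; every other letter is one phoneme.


Parsing 'gtshaa' greedily, digraphs first:
  'g' -> consonant phoneme (phonemes so far: 1)
  't' -> consonant phoneme (phonemes so far: 2)
  'sh' -> digraph (1 consonant phoneme) (phonemes so far: 3)
  'a' -> vowel phoneme (phonemes so far: 4)
  'a' -> vowel phoneme (phonemes so far: 5)
Total phonemes: 5

5


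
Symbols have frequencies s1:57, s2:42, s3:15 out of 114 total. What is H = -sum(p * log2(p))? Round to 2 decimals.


Computing entropy H = -sum(p_i * log2(p_i)):
  s1: p = 57/114 = 0.5000, -p*log2(p) = 0.5000
  s2: p = 42/114 = 0.3684, -p*log2(p) = 0.5307
  s3: p = 15/114 = 0.1316, -p*log2(p) = 0.3850
H = sum of terms = 1.4157
Rounded to 2 decimals: 1.42

1.42


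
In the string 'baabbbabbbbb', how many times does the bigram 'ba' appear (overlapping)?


Scanning 'baabbbabbbbb' for bigram 'ba':
  Position 0: 'ba' -> MATCH
  Position 1: 'aa' -> no
  Position 2: 'ab' -> no
  Position 3: 'bb' -> no
  Position 4: 'bb' -> no
  Position 5: 'ba' -> MATCH
  Position 6: 'ab' -> no
  Position 7: 'bb' -> no
  Position 8: 'bb' -> no
  Position 9: 'bb' -> no
  Position 10: 'bb' -> no
Total matches: 2

2


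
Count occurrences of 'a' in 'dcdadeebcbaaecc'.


Scanning 'dcdadeebcbaaecc' for 'a':
  Position 3: 'a' -> MATCH (count: 1)
  Position 10: 'a' -> MATCH (count: 2)
  Position 11: 'a' -> MATCH (count: 3)
Total occurrences of 'a': 3

3


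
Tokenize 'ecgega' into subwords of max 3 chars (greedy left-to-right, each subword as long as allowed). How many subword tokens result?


'ecgega' has 6 characters.
Chunking with max size 3:
  Chunk 1: 'ecg' (positions 0-2)
  Chunk 2: 'ega' (positions 3-5)
Total chunks: ceil(6 / 3) = 2

2


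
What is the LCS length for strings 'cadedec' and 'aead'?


DP table for LCS of 'cadedec' and 'aead':
       a  e  a  d
    0  0  0  0  0
  c 0  0  0  0  0
  a 0  1  1  1  1
  d 0  1  1  1  2
  e 0  1  2  2  2
  d 0  1  2  2  3
  e 0  1  2  2  3
  c 0  1  2  2  3
LCS: 'aed'
LCS length = 3

3


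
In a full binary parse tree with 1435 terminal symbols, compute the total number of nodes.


Leaf nodes (terminals): 1435
Internal nodes = n - 1 = 1435 - 1 = 1434
Total = leaves + internal = 1435 + 1434 = 2869

2869


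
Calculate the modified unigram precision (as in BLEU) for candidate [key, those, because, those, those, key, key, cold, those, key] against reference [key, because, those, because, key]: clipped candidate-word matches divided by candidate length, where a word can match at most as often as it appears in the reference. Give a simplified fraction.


Reference word counts: {'because': 2, 'key': 2, 'those': 1}
Checking each candidate word (with clipping):
  'key' -> in reference (ref count 2, used 1/2) -> match (matches: 1)
  'those' -> in reference (ref count 1, used 1/1) -> match (matches: 2)
  'because' -> in reference (ref count 2, used 1/2) -> match (matches: 3)
  'those' -> ref count 1 already used up (1/1) -> clipped, no match (matches: 3)
  'those' -> ref count 1 already used up (1/1) -> clipped, no match (matches: 3)
  'key' -> in reference (ref count 2, used 2/2) -> match (matches: 4)
  'key' -> ref count 2 already used up (2/2) -> clipped, no match (matches: 4)
  'cold' -> not in reference -> no match (matches: 4)
  'those' -> ref count 1 already used up (1/1) -> clipped, no match (matches: 4)
  'key' -> ref count 2 already used up (2/2) -> clipped, no match (matches: 4)
Clipped matches: 4, Candidate length: 10
Precision = 4/10 = 2/5

2/5


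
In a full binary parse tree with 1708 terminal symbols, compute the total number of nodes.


Leaf nodes (terminals): 1708
Internal nodes = n - 1 = 1708 - 1 = 1707
Total = leaves + internal = 1708 + 1707 = 3415

3415


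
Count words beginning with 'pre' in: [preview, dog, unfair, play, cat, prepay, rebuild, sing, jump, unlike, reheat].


Checking each word for prefix 'pre':
  'preview' -> YES, starts with 'pre' (count: 1)
  'dog' -> no (count: 1)
  'unfair' -> no (count: 1)
  'play' -> no (count: 1)
  'cat' -> no (count: 1)
  'prepay' -> YES, starts with 'pre' (count: 2)
  'rebuild' -> no (count: 2)
  'sing' -> no (count: 2)
  'jump' -> no (count: 2)
  'unlike' -> no (count: 2)
  'reheat' -> no (count: 2)
Total with prefix 'pre': 2

2


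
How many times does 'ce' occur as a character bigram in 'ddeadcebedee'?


Scanning 'ddeadcebedee' for bigram 'ce':
  Position 0: 'dd' -> no
  Position 1: 'de' -> no
  Position 2: 'ea' -> no
  Position 3: 'ad' -> no
  Position 4: 'dc' -> no
  Position 5: 'ce' -> MATCH
  Position 6: 'eb' -> no
  Position 7: 'be' -> no
  Position 8: 'ed' -> no
  Position 9: 'de' -> no
  Position 10: 'ee' -> no
Total matches: 1

1


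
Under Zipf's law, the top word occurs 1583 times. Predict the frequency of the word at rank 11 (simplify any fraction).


Zipf's law: freq(rank) = f1 / rank
f1 = 1583, rank = 11
freq = 1583 / 11
GCD(1583, 11) = 1
Simplified: 1583/11

1583/11


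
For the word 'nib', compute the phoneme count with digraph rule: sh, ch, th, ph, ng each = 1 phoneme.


Parsing 'nib' greedily, digraphs first:
  'n' -> consonant phoneme (phonemes so far: 1)
  'i' -> vowel phoneme (phonemes so far: 2)
  'b' -> consonant phoneme (phonemes so far: 3)
Total phonemes: 3

3


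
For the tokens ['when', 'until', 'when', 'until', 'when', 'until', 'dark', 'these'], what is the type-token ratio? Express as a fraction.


Tokens: 8
Unique types: ('dark', 'these', 'until', 'when') = 4
TTR = 4/8
Simplify: divide both by 4 -> 1/2
TTR = 1/2

1/2


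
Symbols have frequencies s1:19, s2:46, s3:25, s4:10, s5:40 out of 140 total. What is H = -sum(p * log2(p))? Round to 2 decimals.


Computing entropy H = -sum(p_i * log2(p_i)):
  s1: p = 19/140 = 0.1357, -p*log2(p) = 0.3910
  s2: p = 46/140 = 0.3286, -p*log2(p) = 0.5276
  s3: p = 25/140 = 0.1786, -p*log2(p) = 0.4438
  s4: p = 10/140 = 0.0714, -p*log2(p) = 0.2720
  s5: p = 40/140 = 0.2857, -p*log2(p) = 0.5164
H = sum of terms = 2.1508
Rounded to 2 decimals: 2.15

2.15


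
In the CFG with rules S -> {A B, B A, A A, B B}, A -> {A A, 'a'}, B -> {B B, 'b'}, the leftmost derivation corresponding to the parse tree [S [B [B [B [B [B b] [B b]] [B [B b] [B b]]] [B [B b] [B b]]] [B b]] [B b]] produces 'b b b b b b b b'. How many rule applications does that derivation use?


Every bracketed nonterminal node [X ...] in the tree is produced by exactly one rule application.
Reading the tree off as a leftmost derivation:
  Step 1: S  =>  B B   (applied S -> B B)
  Step 2: B B  =>  B B B   (applied B -> B B)
  Step 3: B B B  =>  B B B B   (applied B -> B B)
  Step 4: B B B B  =>  B B B B B   (applied B -> B B)
  Step 5: B B B B B  =>  B B B B B B   (applied B -> B B)
  Step 6: B B B B B B  =>  b B B B B B   (applied B -> b)
  Step 7: b B B B B B  =>  b b B B B B   (applied B -> b)
  Step 8: b b B B B B  =>  b b B B B B B   (applied B -> B B)
  Step 9: b b B B B B B  =>  b b b B B B B   (applied B -> b)
  Step 10: b b b B B B B  =>  b b b b B B B   (applied B -> b)
  Step 11: b b b b B B B  =>  b b b b B B B B   (applied B -> B B)
  Step 12: b b b b B B B B  =>  b b b b b B B B   (applied B -> b)
  Step 13: b b b b b B B B  =>  b b b b b b B B   (applied B -> b)
  Step 14: b b b b b b B B  =>  b b b b b b b B   (applied B -> b)
  Step 15: b b b b b b b B  =>  b b b b b b b b   (applied B -> b)
Final yield: b b b b b b b b
Total rewrite steps: 15

15


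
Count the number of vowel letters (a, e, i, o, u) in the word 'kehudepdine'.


Scanning each character of 'kehudepdine':
  Position 1: 'k' -> consonant (running count: 0)
  Position 2: 'e' -> vowel (running count: 1)
  Position 3: 'h' -> consonant (running count: 1)
  Position 4: 'u' -> vowel (running count: 2)
  Position 5: 'd' -> consonant (running count: 2)
  Position 6: 'e' -> vowel (running count: 3)
  Position 7: 'p' -> consonant (running count: 3)
  Position 8: 'd' -> consonant (running count: 3)
  Position 9: 'i' -> vowel (running count: 4)
  Position 10: 'n' -> consonant (running count: 4)
  Position 11: 'e' -> vowel (running count: 5)
Total vowels: 5

5


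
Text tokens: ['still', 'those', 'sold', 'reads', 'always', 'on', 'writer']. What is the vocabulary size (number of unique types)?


Listing all tokens and tracking unique types:
  Token 1: 'still' -> NEW (unique so far: 1)
  Token 2: 'those' -> NEW (unique so far: 2)
  Token 3: 'sold' -> NEW (unique so far: 3)
  Token 4: 'reads' -> NEW (unique so far: 4)
  Token 5: 'always' -> NEW (unique so far: 5)
  Token 6: 'on' -> NEW (unique so far: 6)
  Token 7: 'writer' -> NEW (unique so far: 7)
Unique types: ('always', 'on', 'reads', 'sold', 'still', 'those', 'writer')
Vocabulary size: 7

7


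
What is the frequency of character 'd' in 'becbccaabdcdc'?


Scanning 'becbccaabdcdc' for 'd':
  Position 9: 'd' -> MATCH (count: 1)
  Position 11: 'd' -> MATCH (count: 2)
Total occurrences of 'd': 2

2


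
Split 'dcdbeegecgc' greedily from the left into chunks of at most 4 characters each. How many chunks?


'dcdbeegecgc' has 11 characters.
Chunking with max size 4:
  Chunk 1: 'dcdb' (positions 0-3)
  Chunk 2: 'eege' (positions 4-7)
  Chunk 3: 'cgc' (positions 8-10)
Total chunks: ceil(11 / 4) = 3

3


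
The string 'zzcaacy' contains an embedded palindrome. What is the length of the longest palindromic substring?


Scanning 'zzcaacy' for palindromic substrings.
Substring at positions 2-5: 'caac'.
Check: reverse('caac') = 'caac' -> palindrome confirmed.
Neighbouring characters ('z' / 'y') break symmetry, so it cannot extend further.
No longer palindromic substring exists; longest length = 4

4


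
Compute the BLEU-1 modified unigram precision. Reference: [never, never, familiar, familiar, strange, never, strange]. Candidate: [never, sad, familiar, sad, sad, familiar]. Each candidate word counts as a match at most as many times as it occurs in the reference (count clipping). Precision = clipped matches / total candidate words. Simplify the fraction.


Reference word counts: {'familiar': 2, 'never': 3, 'strange': 2}
Checking each candidate word (with clipping):
  'never' -> in reference (ref count 3, used 1/3) -> match (matches: 1)
  'sad' -> not in reference -> no match (matches: 1)
  'familiar' -> in reference (ref count 2, used 1/2) -> match (matches: 2)
  'sad' -> not in reference -> no match (matches: 2)
  'sad' -> not in reference -> no match (matches: 2)
  'familiar' -> in reference (ref count 2, used 2/2) -> match (matches: 3)
Clipped matches: 3, Candidate length: 6
Precision = 3/6 = 1/2

1/2


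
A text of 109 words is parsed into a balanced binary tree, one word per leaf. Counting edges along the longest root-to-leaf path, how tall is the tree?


In a balanced binary tree with n leaves the deepest leaf is ceil(log2(n)) edges below the root.
log2(109) = 6.7682
ceil(6.7682) = 7
height (edges) = 7

7


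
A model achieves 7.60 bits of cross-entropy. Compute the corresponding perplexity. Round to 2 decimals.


Perplexity formula: PP = 2^H
H = 7.60
PP = 2^7.60
Decompose: 2^7.60 = 2^7 * 2^0.60
2^7 = 128, 2^0.60 ~ 1.5157166
PP ~ 128 * 1.5157166 = 194.0117248
Rounded to 2 decimals: 194.01

194.01


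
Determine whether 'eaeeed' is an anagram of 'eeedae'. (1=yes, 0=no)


Sort characters of 'eaeeed': 'adeeee'
Sort characters of 'eeedae': 'adeeee'
Sorted forms match -> they ARE anagrams
Result: 1

1


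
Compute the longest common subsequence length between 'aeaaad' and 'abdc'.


DP table for LCS of 'aeaaad' and 'abdc':
       a  b  d  c
    0  0  0  0  0
  a 0  1  1  1  1
  e 0  1  1  1  1
  a 0  1  1  1  1
  a 0  1  1  1  1
  a 0  1  1  1  1
  d 0  1  1  2  2
LCS: 'ad'
LCS length = 2

2


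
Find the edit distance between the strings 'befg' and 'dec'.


Building DP table for s1='befg' (len 4) and s2='dec' (len 3):
       d  e  c
    0  1  2  3
  b 1  1  2  3
  e 2  2  1  2
  f 3  3  2  2
  g 4  4  3  3
Edit distance = dp[4][3] = 3

3


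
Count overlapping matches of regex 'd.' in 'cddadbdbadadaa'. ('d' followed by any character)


Pattern: d. means 'd' followed by any character.
Scanning 'cddadbdbadadaa' position-by-position:
  Pos 0: window 'cd' -> no
  Pos 1: window 'dd' -> MATCH
  Pos 2: window 'da' -> MATCH
  Pos 3: window 'ad' -> no
  Pos 4: window 'db' -> MATCH
  Pos 5: window 'bd' -> no
  Pos 6: window 'db' -> MATCH
  Pos 7: window 'ba' -> no
  Pos 8: window 'ad' -> no
  Pos 9: window 'da' -> MATCH
  Pos 10: window 'ad' -> no
  Pos 11: window 'da' -> MATCH
  Pos 12: window 'aa' -> no
  Pos 13: window 'a' -> no
Total matches: 6

6


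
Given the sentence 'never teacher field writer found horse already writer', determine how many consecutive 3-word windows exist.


Word trigrams from [8] words:
  Trigram 1: (never teacher field)
  Trigram 2: (teacher field writer)
  Trigram 3: (field writer found)
  Trigram 4: (writer found horse)
  Trigram 5: (found horse already)
  Trigram 6: (horse already writer)
Total word trigrams: 8 - 2 = 6

6


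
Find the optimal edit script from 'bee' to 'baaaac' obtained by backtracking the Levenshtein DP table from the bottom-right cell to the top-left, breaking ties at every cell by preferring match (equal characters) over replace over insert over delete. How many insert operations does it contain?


Edit distance = 5. Backtracking from cell (3, 6) with preference match > replace > insert > delete,
then listing the resulting alignment 'bee' -> 'baaaac' left to right:
  Step 1: keep 'b'
  Step 2: insert 'a' [insertion #1]
  Step 3: insert 'a' [insertion #2]
  Step 4: insert 'a' [insertion #3]
  Step 5: replace e->a
  Step 6: replace e->c
Total insertions: 3

3


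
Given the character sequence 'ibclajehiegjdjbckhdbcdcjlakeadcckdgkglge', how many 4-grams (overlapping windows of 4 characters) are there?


String 'ibclajehiegjdjbckhdbcdcjlakeadcckdgkglge' has length L = 40.
Number of overlapping n-grams = L - n + 1
Substituting: 40 - 4 + 1 = 37

37


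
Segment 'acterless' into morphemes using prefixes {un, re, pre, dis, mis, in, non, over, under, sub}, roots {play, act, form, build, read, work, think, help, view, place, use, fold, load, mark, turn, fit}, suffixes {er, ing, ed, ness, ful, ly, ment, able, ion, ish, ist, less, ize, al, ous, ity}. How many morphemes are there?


Segmenting 'acterless' against the inventory:
  'act' -> root (morpheme 1)
  'er' -> suffix (morpheme 2)
  'less' -> suffix (morpheme 3)
Total morphemes: 3

3


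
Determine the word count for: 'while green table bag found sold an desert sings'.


Counting words by splitting on spaces:
  Word 1: 'while'
  Word 2: 'green'
  Word 3: 'table'
  Word 4: 'bag'
  Word 5: 'found'
  Word 6: 'sold'
  Word 7: 'an'
  Word 8: 'desert'
  Word 9: 'sings'
Total words: 9

9


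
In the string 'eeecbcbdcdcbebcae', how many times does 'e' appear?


Scanning 'eeecbcbdcdcbebcae' for 'e':
  Position 0: 'e' -> MATCH (count: 1)
  Position 1: 'e' -> MATCH (count: 2)
  Position 2: 'e' -> MATCH (count: 3)
  Position 12: 'e' -> MATCH (count: 4)
  Position 16: 'e' -> MATCH (count: 5)
Total occurrences of 'e': 5

5


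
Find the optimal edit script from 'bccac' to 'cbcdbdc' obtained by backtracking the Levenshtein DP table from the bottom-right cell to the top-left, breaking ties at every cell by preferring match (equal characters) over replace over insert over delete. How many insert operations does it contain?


Edit distance = 4. Backtracking from cell (5, 7) with preference match > replace > insert > delete,
then listing the resulting alignment 'bccac' -> 'cbcdbdc' left to right:
  Step 1: insert 'c' [insertion #1]
  Step 2: keep 'b'
  Step 3: keep 'c'
  Step 4: insert 'd' [insertion #2]
  Step 5: replace c->b
  Step 6: replace a->d
  Step 7: keep 'c'
Total insertions: 2

2


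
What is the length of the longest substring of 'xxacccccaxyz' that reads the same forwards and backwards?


Scanning 'xxacccccaxyz' for palindromic substrings.
Substring at positions 1-9: 'xacccccax'.
Check: reverse('xacccccax') = 'xacccccax' -> palindrome confirmed.
Neighbouring characters ('x' / 'y') break symmetry, so it cannot extend further.
No longer palindromic substring exists; longest length = 9

9


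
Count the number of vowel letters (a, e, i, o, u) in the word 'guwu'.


Scanning each character of 'guwu':
  Position 1: 'g' -> consonant (running count: 0)
  Position 2: 'u' -> vowel (running count: 1)
  Position 3: 'w' -> consonant (running count: 1)
  Position 4: 'u' -> vowel (running count: 2)
Total vowels: 2

2


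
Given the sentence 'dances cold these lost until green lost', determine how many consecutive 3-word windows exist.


Word trigrams from [7] words:
  Trigram 1: (dances cold these)
  Trigram 2: (cold these lost)
  Trigram 3: (these lost until)
  Trigram 4: (lost until green)
  Trigram 5: (until green lost)
Total word trigrams: 7 - 2 = 5

5


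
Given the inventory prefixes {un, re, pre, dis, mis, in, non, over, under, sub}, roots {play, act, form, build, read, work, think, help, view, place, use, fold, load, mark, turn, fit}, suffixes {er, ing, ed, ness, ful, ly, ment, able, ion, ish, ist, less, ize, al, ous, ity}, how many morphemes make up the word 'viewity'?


Segmenting 'viewity' against the inventory:
  'view' -> root (morpheme 1)
  'ity' -> suffix (morpheme 2)
Total morphemes: 2

2


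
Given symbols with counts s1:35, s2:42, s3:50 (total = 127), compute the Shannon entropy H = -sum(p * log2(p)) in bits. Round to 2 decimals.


Computing entropy H = -sum(p_i * log2(p_i)):
  s1: p = 35/127 = 0.2756, -p*log2(p) = 0.5124
  s2: p = 42/127 = 0.3307, -p*log2(p) = 0.5279
  s3: p = 50/127 = 0.3937, -p*log2(p) = 0.5295
H = sum of terms = 1.5698
Rounded to 2 decimals: 1.57

1.57


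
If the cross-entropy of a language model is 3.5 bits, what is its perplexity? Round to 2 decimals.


Perplexity formula: PP = 2^H
H = 3.5
PP = 2^3.5
Decompose: 2^3.5 = 2^3 * 2^0.5 = 2^3 * sqrt(2)
2^3 = 8, sqrt(2) ~ 1.4142136
PP ~ 8 * 1.4142136 = 11.3137088
Rounded to 2 decimals: 11.31

11.31


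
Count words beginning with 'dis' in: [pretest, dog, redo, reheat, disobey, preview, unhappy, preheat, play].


Checking each word for prefix 'dis':
  'pretest' -> no (count: 0)
  'dog' -> no (count: 0)
  'redo' -> no (count: 0)
  'reheat' -> no (count: 0)
  'disobey' -> YES, starts with 'dis' (count: 1)
  'preview' -> no (count: 1)
  'unhappy' -> no (count: 1)
  'preheat' -> no (count: 1)
  'play' -> no (count: 1)
Total with prefix 'dis': 1

1


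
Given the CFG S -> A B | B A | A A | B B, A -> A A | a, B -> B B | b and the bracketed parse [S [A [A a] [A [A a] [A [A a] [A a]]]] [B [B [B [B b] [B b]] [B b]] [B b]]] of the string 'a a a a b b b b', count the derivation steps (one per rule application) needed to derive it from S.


Every bracketed nonterminal node [X ...] in the tree is produced by exactly one rule application.
Reading the tree off as a leftmost derivation:
  Step 1: S  =>  A B   (applied S -> A B)
  Step 2: A B  =>  A A B   (applied A -> A A)
  Step 3: A A B  =>  a A B   (applied A -> a)
  Step 4: a A B  =>  a A A B   (applied A -> A A)
  Step 5: a A A B  =>  a a A B   (applied A -> a)
  Step 6: a a A B  =>  a a A A B   (applied A -> A A)
  Step 7: a a A A B  =>  a a a A B   (applied A -> a)
  Step 8: a a a A B  =>  a a a a B   (applied A -> a)
  Step 9: a a a a B  =>  a a a a B B   (applied B -> B B)
  Step 10: a a a a B B  =>  a a a a B B B   (applied B -> B B)
  Step 11: a a a a B B B  =>  a a a a B B B B   (applied B -> B B)
  Step 12: a a a a B B B B  =>  a a a a b B B B   (applied B -> b)
  Step 13: a a a a b B B B  =>  a a a a b b B B   (applied B -> b)
  Step 14: a a a a b b B B  =>  a a a a b b b B   (applied B -> b)
  Step 15: a a a a b b b B  =>  a a a a b b b b   (applied B -> b)
Final yield: a a a a b b b b
Total rewrite steps: 15

15


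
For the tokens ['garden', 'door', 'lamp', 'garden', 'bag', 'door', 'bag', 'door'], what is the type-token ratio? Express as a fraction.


Tokens: 8
Unique types: ('bag', 'door', 'garden', 'lamp') = 4
TTR = 4/8
Simplify: divide both by 4 -> 1/2
TTR = 1/2

1/2


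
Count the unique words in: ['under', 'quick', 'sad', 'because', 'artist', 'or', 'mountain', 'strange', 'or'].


Listing all tokens and tracking unique types:
  Token 1: 'under' -> NEW (unique so far: 1)
  Token 2: 'quick' -> NEW (unique so far: 2)
  Token 3: 'sad' -> NEW (unique so far: 3)
  Token 4: 'because' -> NEW (unique so far: 4)
  Token 5: 'artist' -> NEW (unique so far: 5)
  Token 6: 'or' -> NEW (unique so far: 6)
  Token 7: 'mountain' -> NEW (unique so far: 7)
  Token 8: 'strange' -> NEW (unique so far: 8)
  Token 9: 'or' -> duplicate (unique so far: 8)
Unique types: ('artist', 'because', 'mountain', 'or', 'quick', 'sad', 'strange', 'under')
Vocabulary size: 8

8


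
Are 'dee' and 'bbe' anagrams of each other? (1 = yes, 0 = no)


Sort characters of 'dee': 'dee'
Sort characters of 'bbe': 'bbe'
Sorted forms differ -> they are NOT anagrams
Result: 0

0


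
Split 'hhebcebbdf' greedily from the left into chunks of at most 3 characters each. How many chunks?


'hhebcebbdf' has 10 characters.
Chunking with max size 3:
  Chunk 1: 'hhe' (positions 0-2)
  Chunk 2: 'bce' (positions 3-5)
  Chunk 3: 'bbd' (positions 6-8)
  Chunk 4: 'f' (positions 9-9)
Total chunks: ceil(10 / 3) = 4

4


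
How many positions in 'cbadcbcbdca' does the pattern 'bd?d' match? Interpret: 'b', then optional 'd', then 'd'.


Pattern: bd?d means 'b', then optional 'd', then 'd'.
Scanning 'cbadcbcbdca' position-by-position:
  Pos 0: window 'cba' -> no
  Pos 1: window 'bad' -> no
  Pos 2: window 'adc' -> no
  Pos 3: window 'dcb' -> no
  Pos 4: window 'cbc' -> no
  Pos 5: window 'bcb' -> no
  Pos 6: window 'cbd' -> no
  Pos 7: window 'bdc' -> MATCH
  Pos 8: window 'dca' -> no
  Pos 9: window 'ca' -> no
  Pos 10: window 'a' -> no
Total matches: 1

1


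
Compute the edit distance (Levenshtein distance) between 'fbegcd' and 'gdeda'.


Building DP table for s1='fbegcd' (len 6) and s2='gdeda' (len 5):
       g  d  e  d  a
    0  1  2  3  4  5
  f 1  1  2  3  4  5
  b 2  2  2  3  4  5
  e 3  3  3  2  3  4
  g 4  3  4  3  3  4
  c 5  4  4  4  4  4
  d 6  5  4  5  4  5
Edit distance = dp[6][5] = 5

5


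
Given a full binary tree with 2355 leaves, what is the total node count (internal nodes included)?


Leaf nodes (terminals): 2355
Internal nodes = n - 1 = 2355 - 1 = 2354
Total = leaves + internal = 2355 + 2354 = 4709

4709
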